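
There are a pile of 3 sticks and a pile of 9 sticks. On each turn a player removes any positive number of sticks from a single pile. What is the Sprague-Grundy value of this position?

10

Nim-sum: 3 ^ 9 = 10.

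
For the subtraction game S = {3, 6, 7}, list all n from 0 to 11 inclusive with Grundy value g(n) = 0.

0, 1, 2, 10, 11

Grundy values for subtraction set {3, 6, 7}:
k:     0  1  2  3  4  5  6  7  8  9 10 11
g(k):  0  0  0  1  1  1  2  2  2  3  0  0
The P-positions (g = 0) in 0..11 are 0, 1, 2, 10, 11.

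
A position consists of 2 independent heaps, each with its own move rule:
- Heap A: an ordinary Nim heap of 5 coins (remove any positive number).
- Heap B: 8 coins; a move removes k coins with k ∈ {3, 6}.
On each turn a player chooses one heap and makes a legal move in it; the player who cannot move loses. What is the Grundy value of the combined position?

7

Heap A is a plain Nim heap of size 5, so its Grundy value is 5.
Build the Grundy sequence for heap B with g(k) = mex{g(k−s) : s ∈ {3, 6}, s ≤ k}:
g(0) = mex{} = 0
g(1) = mex{} = 0
g(2) = mex{} = 0
g(3) = mex{0} = 1
g(4) = mex{0} = 1
g(5) = mex{0} = 1
g(6) = mex{0,1} = 2
g(7) = mex{0,1} = 2
g(8) = mex{0,1} = 2
So g(8) = 2.
By the Sprague-Grundy theorem, the Grundy value of a sum of independent games is the XOR of the component values.
Combined value = 5 ⊕ 2 = 7.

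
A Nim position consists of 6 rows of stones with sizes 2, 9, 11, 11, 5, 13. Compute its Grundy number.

3

Nim-sum: 2 ⊕ 9 ⊕ 11 ⊕ 11 ⊕ 5 ⊕ 13 = 3.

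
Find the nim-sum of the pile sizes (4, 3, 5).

Nim-sum: 4 XOR 3 XOR 5 = 2.

2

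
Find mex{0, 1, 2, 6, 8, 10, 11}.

The values 0, 1, 2 are all present; 3 is the first non-negative integer missing from the set.

3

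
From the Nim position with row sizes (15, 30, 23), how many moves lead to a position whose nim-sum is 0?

Compute the nim-sum pairwise:
15 ^ 30 = 17
17 ^ 23 = 6
The overall nim-sum is X = 6. A row of size p has a winning move iff p XOR X < p (reduce it to p XOR X).
  15: 15 XOR 6 = 9 < 15 — winning move (to 9).
  30: 30 XOR 6 = 24 < 30 — winning move (to 24).
  23: 23 XOR 6 = 17 < 23 — winning move (to 17).
That gives 3 winning moves.

3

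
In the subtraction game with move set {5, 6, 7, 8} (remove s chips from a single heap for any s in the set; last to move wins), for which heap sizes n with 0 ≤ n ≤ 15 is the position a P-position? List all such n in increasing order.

0, 1, 2, 3, 4, 13, 14, 15

Grundy values for subtraction set {5, 6, 7, 8}:
k:     0  1  2  3  4  5  6  7  8  9 10 11 12 13 14 15
g(k):  0  0  0  0  0  1  1  1  1  1  2  2  2  0  0  0
The P-positions (g = 0) in 0..15 are 0, 1, 2, 3, 4, 13, 14, 15.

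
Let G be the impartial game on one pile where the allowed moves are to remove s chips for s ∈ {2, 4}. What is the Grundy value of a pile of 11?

2

Build the Grundy sequence with g(k) = mex{g(k−s) : s ∈ {2, 4}, s ≤ k}:
k:     0  1  2  3  4  5  6  7  8  9 10 11
g(k):  0  0  1  1  2  2  0  0  1  1  2  2
So g(11) = 2.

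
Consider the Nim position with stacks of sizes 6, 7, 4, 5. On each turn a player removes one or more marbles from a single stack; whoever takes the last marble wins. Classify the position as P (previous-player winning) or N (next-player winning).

P-position

Compute the nim-sum pairwise:
6 ⊕ 7 = 1
1 ⊕ 4 = 5
5 ⊕ 5 = 0
The nim-sum is 0, so this is a P-position: the player to move is in a losing position under optimal play.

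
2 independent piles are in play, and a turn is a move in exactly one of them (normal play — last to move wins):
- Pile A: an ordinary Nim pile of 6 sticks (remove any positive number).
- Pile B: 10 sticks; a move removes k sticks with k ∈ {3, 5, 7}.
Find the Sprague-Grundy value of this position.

Pile A is a plain Nim pile of size 6, so its Grundy value is 6.
For pile B, compute g(0), g(1), … with moves {3, 5, 7}:
g(0) = mex{} = 0
g(1) = mex{} = 0
g(2) = mex{} = 0
g(3) = mex{0} = 1
g(4) = mex{0} = 1
g(5) = mex{0} = 1
g(6) = mex{0,1} = 2
g(7) = mex{0,1} = 2
g(8) = mex{0,1} = 2
g(9) = mex{0,1,2} = 3
g(10) = mex{1,2} = 0
So g(10) = 0.
The value of a disjunctive sum is the nim-sum of the parts.
Combined value = 6 ⊕ 0 = 6.

6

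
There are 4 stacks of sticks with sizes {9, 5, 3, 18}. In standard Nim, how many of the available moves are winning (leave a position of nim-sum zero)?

1

Nim-sum: 9 XOR 5 XOR 3 XOR 18 = 29.
The overall nim-sum is X = 29. A stack of size p has a winning move iff p XOR X < p (reduce it to p XOR X).
  9: 9 XOR 29 = 20 ≥ 9 — no move.
  5: 5 XOR 29 = 24 ≥ 5 — no move.
  3: 3 XOR 29 = 30 ≥ 3 — no move.
  18: 18 XOR 29 = 15 < 18 — winning move (to 15).
That gives 1 winning move.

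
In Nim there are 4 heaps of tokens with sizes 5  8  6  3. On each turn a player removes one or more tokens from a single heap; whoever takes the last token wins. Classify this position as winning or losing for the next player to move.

Winning position

Compute the nim-sum pairwise:
5 ^ 8 = 13
13 ^ 6 = 11
11 ^ 3 = 8
The nim-sum is 8 ≠ 0, so this is an N-position: the player to move can win.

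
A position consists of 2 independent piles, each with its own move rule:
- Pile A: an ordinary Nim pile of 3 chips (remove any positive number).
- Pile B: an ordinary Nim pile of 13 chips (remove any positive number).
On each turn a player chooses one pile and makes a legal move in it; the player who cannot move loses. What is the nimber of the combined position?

14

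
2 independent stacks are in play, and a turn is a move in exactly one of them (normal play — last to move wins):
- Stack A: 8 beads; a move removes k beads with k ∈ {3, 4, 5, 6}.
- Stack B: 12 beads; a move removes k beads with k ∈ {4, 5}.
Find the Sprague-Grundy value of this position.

2

Build the Grundy sequence for stack A with g(k) = mex{g(k−s) : s ∈ {3, 4, 5, 6}, s ≤ k}:
k:     0  1  2  3  4  5  6  7  8
g(k):  0  0  0  1  1  1  2  2  2
So g(8) = 2.
Grundy values for stack B (subtraction set {4, 5}):
g(0) = mex{} = 0
g(1) = mex{} = 0
g(2) = mex{} = 0
g(3) = mex{} = 0
g(4) = mex{0} = 1
g(5) = mex{0} = 1
g(6) = mex{0} = 1
g(7) = mex{0} = 1
g(8) = mex{0,1} = 2
g(9) = mex{1} = 0
g(10) = mex{1} = 0
g(11) = mex{1} = 0
g(12) = mex{1,2} = 0
So g(12) = 0.
By the Sprague-Grundy theorem, the Grundy value of a sum of independent games is the XOR of the component values.
Combined value = 2 ⊕ 0 = 2.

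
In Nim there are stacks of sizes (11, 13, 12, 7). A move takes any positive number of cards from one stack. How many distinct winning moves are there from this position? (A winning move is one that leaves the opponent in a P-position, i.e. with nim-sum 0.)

3

Bitwise XOR of the heap sizes:
  1011  (11)
  1101  (13)
  1100  (12)
  0111  (7)
  ----
  1101  (13)
The overall nim-sum is X = 13. A stack of size p has a winning move iff p XOR X < p (reduce it to p XOR X).
  11: 11 XOR 13 = 6 < 11 — winning move (to 6).
  13: 13 XOR 13 = 0 < 13 — winning move (to 0).
  12: 12 XOR 13 = 1 < 12 — winning move (to 1).
  7: 7 XOR 13 = 10 ≥ 7 — no move.
That gives 3 winning moves.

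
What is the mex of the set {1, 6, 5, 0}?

2

The values 0, 1 are all present; 2 is the first non-negative integer missing from the set.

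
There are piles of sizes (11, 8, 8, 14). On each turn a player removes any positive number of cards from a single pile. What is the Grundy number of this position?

Write each in binary and XOR column by column:
  1011  (11)
  1000  (8)
  1000  (8)
  1110  (14)
  ----
  0101  (5)

5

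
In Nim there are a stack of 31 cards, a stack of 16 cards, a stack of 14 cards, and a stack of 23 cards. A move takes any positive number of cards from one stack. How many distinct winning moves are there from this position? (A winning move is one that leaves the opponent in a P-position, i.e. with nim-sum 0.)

3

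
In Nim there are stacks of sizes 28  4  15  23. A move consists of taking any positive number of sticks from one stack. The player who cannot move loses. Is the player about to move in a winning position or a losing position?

Losing position

Nim-sum: 28 ⊕ 4 ⊕ 15 ⊕ 23 = 0.
The nim-sum is 0, so this is a P-position: the player to move is in a losing position under optimal play.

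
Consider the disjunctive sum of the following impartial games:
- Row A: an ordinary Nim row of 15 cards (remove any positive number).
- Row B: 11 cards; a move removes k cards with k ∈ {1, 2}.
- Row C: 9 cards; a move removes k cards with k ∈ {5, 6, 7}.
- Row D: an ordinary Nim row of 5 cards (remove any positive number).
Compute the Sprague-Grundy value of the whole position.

Row A is a plain Nim row of size 15, so its Grundy value is 15.
Grundy values for row B (subtraction set {1, 2}):
k:     0  1  2  3  4  5  6  7  8  9 10 11
g(k):  0  1  2  0  1  2  0  1  2  0  1  2
So g(11) = 2.
Grundy values for row C (subtraction set {5, 6, 7}):
k:     0  1  2  3  4  5  6  7  8  9
g(k):  0  0  0  0  0  1  1  1  1  1
So g(9) = 1.
Row D is a plain Nim row of size 5, so its Grundy value is 5.
By the Sprague-Grundy theorem, the Grundy value of a sum of independent games is the XOR of the component values.
Combined value = 15 XOR 2 XOR 1 XOR 5 = 9.

9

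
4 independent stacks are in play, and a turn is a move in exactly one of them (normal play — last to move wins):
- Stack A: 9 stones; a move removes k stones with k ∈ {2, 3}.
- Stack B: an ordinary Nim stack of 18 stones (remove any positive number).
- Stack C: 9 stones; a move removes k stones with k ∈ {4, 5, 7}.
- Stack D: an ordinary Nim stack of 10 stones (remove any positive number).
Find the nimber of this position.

Build the Grundy sequence for stack A with g(k) = mex{g(k−s) : s ∈ {2, 3}, s ≤ k}:
g(0) = mex{} = 0
g(1) = mex{} = 0
g(2) = mex{0} = 1
g(3) = mex{0} = 1
g(4) = mex{0,1} = 2
g(5) = mex{1} = 0
g(6) = mex{1,2} = 0
g(7) = mex{0,2} = 1
g(8) = mex{0} = 1
g(9) = mex{0,1} = 2
So g(9) = 2.
Stack B is a plain Nim stack of size 18, so its Grundy value is 18.
Build the Grundy sequence for stack C with g(k) = mex{g(k−s) : s ∈ {4, 5, 7}, s ≤ k}:
k:     0  1  2  3  4  5  6  7  8  9
g(k):  0  0  0  0  1  1  1  1  2  2
So g(9) = 2.
Stack D is a plain Nim stack of size 10, so its Grundy value is 10.
By the Sprague-Grundy theorem, the Grundy value of a sum of independent games is the XOR of the component values.
Combined value = 2 ⊕ 18 ⊕ 2 ⊕ 10 = 24.

24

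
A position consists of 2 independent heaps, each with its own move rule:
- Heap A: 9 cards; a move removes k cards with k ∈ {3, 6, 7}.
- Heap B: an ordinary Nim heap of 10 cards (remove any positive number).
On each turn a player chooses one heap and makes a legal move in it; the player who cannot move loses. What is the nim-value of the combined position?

9

Build the Grundy sequence for heap A with g(k) = mex{g(k−s) : s ∈ {3, 6, 7}, s ≤ k}:
g(0) = mex{} = 0
g(1) = mex{} = 0
g(2) = mex{} = 0
g(3) = mex{0} = 1
g(4) = mex{0} = 1
g(5) = mex{0} = 1
g(6) = mex{0,1} = 2
g(7) = mex{0,1} = 2
g(8) = mex{0,1} = 2
g(9) = mex{0,1,2} = 3
So g(9) = 3.
Heap B is a plain Nim heap of size 10, so its Grundy value is 10.
By the Sprague-Grundy theorem, the Grundy value of a sum of independent games is the XOR of the component values.
Combined value = 3 XOR 10 = 9.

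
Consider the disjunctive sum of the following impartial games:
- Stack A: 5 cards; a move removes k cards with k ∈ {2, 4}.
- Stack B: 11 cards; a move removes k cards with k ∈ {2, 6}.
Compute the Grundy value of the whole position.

3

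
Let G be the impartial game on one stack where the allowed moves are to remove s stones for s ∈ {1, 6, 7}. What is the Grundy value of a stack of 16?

0

Compute g(0), g(1), … for moves {1, 6, 7}:
k:     0  1  2  3  4  5  6  7  8  9 10 11 12 13 14 15 16
g(k):  0  1  0  1  0  1  2  3  2  3  2  3  0  1  0  1  0
So g(16) = 0.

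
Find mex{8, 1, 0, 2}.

The values 0, 1, 2 are all present; 3 is the first non-negative integer missing from the set.

3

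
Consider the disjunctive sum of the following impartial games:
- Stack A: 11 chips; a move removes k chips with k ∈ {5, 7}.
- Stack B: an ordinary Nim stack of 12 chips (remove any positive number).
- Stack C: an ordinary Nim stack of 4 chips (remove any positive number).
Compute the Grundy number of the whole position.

10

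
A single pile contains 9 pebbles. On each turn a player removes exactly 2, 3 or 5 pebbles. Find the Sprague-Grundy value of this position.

1

Build the Grundy sequence with g(k) = mex{g(k−s) : s ∈ {2, 3, 5}, s ≤ k}:
k:     0  1  2  3  4  5  6  7  8  9
g(k):  0  0  1  1  2  2  3  0  0  1
So g(9) = 1.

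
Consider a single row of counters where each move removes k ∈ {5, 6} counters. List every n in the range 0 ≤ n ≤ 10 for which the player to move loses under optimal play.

Compute g(0), g(1), … for moves {5, 6}:
g(0) = mex{} = 0
g(1) = mex{} = 0
g(2) = mex{} = 0
g(3) = mex{} = 0
g(4) = mex{} = 0
g(5) = mex{0} = 1
g(6) = mex{0} = 1
g(7) = mex{0} = 1
g(8) = mex{0} = 1
g(9) = mex{0} = 1
g(10) = mex{0,1} = 2
The P-positions (g = 0) in 0..10 are 0, 1, 2, 3, 4.

0, 1, 2, 3, 4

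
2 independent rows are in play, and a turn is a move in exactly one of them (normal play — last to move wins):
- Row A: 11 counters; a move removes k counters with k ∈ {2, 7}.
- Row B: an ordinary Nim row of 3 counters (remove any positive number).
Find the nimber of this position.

2

For row A, compute g(0), g(1), … with moves {2, 7}:
g(0) = mex{} = 0
g(1) = mex{} = 0
g(2) = mex{0} = 1
g(3) = mex{0} = 1
g(4) = mex{1} = 0
g(5) = mex{1} = 0
g(6) = mex{0} = 1
g(7) = mex{0} = 1
g(8) = mex{0,1} = 2
g(9) = mex{1} = 0
g(10) = mex{1,2} = 0
g(11) = mex{0} = 1
So g(11) = 1.
Row B is a plain Nim row of size 3, so its Grundy value is 3.
The value of a disjunctive sum is the nim-sum of the parts.
Combined value = 1 XOR 3 = 2.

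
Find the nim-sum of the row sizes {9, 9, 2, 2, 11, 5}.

14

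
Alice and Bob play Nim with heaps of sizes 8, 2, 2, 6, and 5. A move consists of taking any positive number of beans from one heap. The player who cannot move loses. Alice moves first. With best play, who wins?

Alice wins

Nim-sum: 8 ^ 2 ^ 2 ^ 6 ^ 5 = 11.
The nim-sum is 11 ≠ 0, so this is an N-position: the player to move can win; Alice has a winning move.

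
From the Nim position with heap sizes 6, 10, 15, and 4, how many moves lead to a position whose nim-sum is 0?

3

Write each in binary and XOR column by column:
  0110  (6)
  1010  (10)
  1111  (15)
  0100  (4)
  ----
  0111  (7)
The overall nim-sum is X = 7. A heap of size p has a winning move iff p XOR X < p (reduce it to p XOR X).
  6: 6 XOR 7 = 1 < 6 — winning move (to 1).
  10: 10 XOR 7 = 13 ≥ 10 — no move.
  15: 15 XOR 7 = 8 < 15 — winning move (to 8).
  4: 4 XOR 7 = 3 < 4 — winning move (to 3).
That gives 3 winning moves.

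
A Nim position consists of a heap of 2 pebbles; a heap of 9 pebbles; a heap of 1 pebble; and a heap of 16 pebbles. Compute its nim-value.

26

Nim-sum: 2 ⊕ 9 ⊕ 1 ⊕ 16 = 26.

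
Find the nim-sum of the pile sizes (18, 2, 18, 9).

11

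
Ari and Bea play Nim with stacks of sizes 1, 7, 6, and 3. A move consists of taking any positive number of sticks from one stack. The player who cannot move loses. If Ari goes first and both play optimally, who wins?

Ari wins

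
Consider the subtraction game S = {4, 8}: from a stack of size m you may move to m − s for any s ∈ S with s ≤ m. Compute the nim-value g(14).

0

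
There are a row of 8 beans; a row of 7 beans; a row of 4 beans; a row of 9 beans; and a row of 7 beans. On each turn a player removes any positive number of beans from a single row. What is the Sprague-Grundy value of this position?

Nim-sum: 8 XOR 7 XOR 4 XOR 9 XOR 7 = 5.

5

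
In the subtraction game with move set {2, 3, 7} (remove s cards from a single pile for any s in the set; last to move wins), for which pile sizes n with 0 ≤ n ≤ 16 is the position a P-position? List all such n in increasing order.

0, 1, 5, 6, 10, 11, 15, 16

Compute g(0), g(1), … for moves {2, 3, 7}:
k:     0  1  2  3  4  5  6  7  8  9 10 11 12 13 14 15 16
g(k):  0  0  1  1  2  0  0  1  1  2  0  0  1  1  2  0  0
The P-positions (g = 0) in 0..16 are 0, 1, 5, 6, 10, 11, 15, 16.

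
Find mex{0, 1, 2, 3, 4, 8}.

The values 0, 1, 2, 3, 4 are all present; 5 is the first non-negative integer missing from the set.

5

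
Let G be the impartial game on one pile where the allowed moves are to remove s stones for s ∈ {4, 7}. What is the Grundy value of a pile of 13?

0

Compute g(0), g(1), … for moves {4, 7}:
g(0) = mex{} = 0
g(1) = mex{} = 0
g(2) = mex{} = 0
g(3) = mex{} = 0
g(4) = mex{0} = 1
g(5) = mex{0} = 1
g(6) = mex{0} = 1
g(7) = mex{0} = 1
g(8) = mex{0,1} = 2
g(9) = mex{0,1} = 2
g(10) = mex{0,1} = 2
g(11) = mex{1} = 0
g(12) = mex{1,2} = 0
g(13) = mex{1,2} = 0
So g(13) = 0.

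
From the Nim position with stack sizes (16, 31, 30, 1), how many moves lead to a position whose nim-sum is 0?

Write each in binary and XOR column by column:
  10000  (16)
  11111  (31)
  11110  (30)
  00001  (1)
  -----
  10000  (16)
The overall nim-sum is X = 16. A stack of size p has a winning move iff p XOR X < p (reduce it to p XOR X).
  16: 16 XOR 16 = 0 < 16 — winning move (to 0).
  31: 31 XOR 16 = 15 < 31 — winning move (to 15).
  30: 30 XOR 16 = 14 < 30 — winning move (to 14).
  1: 1 XOR 16 = 17 ≥ 1 — no move.
That gives 3 winning moves.

3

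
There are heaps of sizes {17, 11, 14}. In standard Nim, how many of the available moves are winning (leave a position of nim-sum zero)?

Bitwise XOR of the heap sizes:
  10001  (17)
  01011  (11)
  01110  (14)
  -----
  10100  (20)
The overall nim-sum is X = 20. A heap of size p has a winning move iff p XOR X < p (reduce it to p XOR X).
  17: 17 XOR 20 = 5 < 17 — winning move (to 5).
  11: 11 XOR 20 = 31 ≥ 11 — no move.
  14: 14 XOR 20 = 26 ≥ 14 — no move.
That gives 1 winning move.

1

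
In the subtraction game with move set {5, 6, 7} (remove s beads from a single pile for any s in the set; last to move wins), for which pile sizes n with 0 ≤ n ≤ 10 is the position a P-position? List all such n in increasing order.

Build the Grundy sequence with g(k) = mex{g(k−s) : s ∈ {5, 6, 7}, s ≤ k}:
g(0) = mex{} = 0
g(1) = mex{} = 0
g(2) = mex{} = 0
g(3) = mex{} = 0
g(4) = mex{} = 0
g(5) = mex{0} = 1
g(6) = mex{0} = 1
g(7) = mex{0} = 1
g(8) = mex{0} = 1
g(9) = mex{0} = 1
g(10) = mex{0,1} = 2
The P-positions (g = 0) in 0..10 are 0, 1, 2, 3, 4.

0, 1, 2, 3, 4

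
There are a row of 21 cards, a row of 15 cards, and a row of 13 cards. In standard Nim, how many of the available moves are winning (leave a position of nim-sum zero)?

In binary:
  10101  (21)
  01111  (15)
  01101  (13)
  -----
  10111  (23)
The overall nim-sum is X = 23. A row of size p has a winning move iff p XOR X < p (reduce it to p XOR X).
  21: 21 XOR 23 = 2 < 21 — winning move (to 2).
  15: 15 XOR 23 = 24 ≥ 15 — no move.
  13: 13 XOR 23 = 26 ≥ 13 — no move.
That gives 1 winning move.

1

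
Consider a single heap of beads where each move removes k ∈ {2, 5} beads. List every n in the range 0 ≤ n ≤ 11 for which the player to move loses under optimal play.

0, 1, 4, 7, 8, 11

Build the Grundy sequence with g(k) = mex{g(k−s) : s ∈ {2, 5}, s ≤ k}:
k:     0  1  2  3  4  5  6  7  8  9 10 11
g(k):  0  0  1  1  0  2  1  0  0  1  1  0
The P-positions (g = 0) in 0..11 are 0, 1, 4, 7, 8, 11.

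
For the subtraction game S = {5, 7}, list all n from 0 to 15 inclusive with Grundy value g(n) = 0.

0, 1, 2, 3, 4, 12, 13, 14, 15

Grundy values for subtraction set {5, 7}:
k:     0  1  2  3  4  5  6  7  8  9 10 11 12 13 14 15
g(k):  0  0  0  0  0  1  1  1  1  1  2  2  0  0  0  0
The P-positions (g = 0) in 0..15 are 0, 1, 2, 3, 4, 12, 13, 14, 15.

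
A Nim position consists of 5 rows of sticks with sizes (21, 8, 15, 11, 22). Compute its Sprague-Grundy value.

15

Write each in binary and XOR column by column:
  10101  (21)
  01000  (8)
  01111  (15)
  01011  (11)
  10110  (22)
  -----
  01111  (15)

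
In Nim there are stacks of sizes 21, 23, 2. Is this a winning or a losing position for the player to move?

Compute the nim-sum pairwise:
21 ^ 23 = 2
2 ^ 2 = 0
The nim-sum is 0, so this is a P-position: the player to move is in a losing position under optimal play.

Losing position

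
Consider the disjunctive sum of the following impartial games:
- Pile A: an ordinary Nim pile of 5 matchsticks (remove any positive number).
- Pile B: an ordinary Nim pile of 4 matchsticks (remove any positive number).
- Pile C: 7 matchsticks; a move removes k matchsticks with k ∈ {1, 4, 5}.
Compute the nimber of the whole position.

2

Pile A is a plain Nim pile of size 5, so its Grundy value is 5.
Pile B is a plain Nim pile of size 4, so its Grundy value is 4.
For pile C, compute g(0), g(1), … with moves {1, 4, 5}:
g(0) = mex{} = 0
g(1) = mex{0} = 1
g(2) = mex{1} = 0
g(3) = mex{0} = 1
g(4) = mex{0,1} = 2
g(5) = mex{0,1,2} = 3
g(6) = mex{0,1,3} = 2
g(7) = mex{0,1,2} = 3
So g(7) = 3.
The value of a disjunctive sum is the nim-sum of the parts.
Combined value = 5 ⊕ 4 ⊕ 3 = 2.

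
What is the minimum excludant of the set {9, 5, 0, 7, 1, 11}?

2

The values 0, 1 are all present; 2 is the first non-negative integer missing from the set.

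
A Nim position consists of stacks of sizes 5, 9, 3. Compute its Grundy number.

Compute the nim-sum pairwise:
5 XOR 9 = 12
12 XOR 3 = 15

15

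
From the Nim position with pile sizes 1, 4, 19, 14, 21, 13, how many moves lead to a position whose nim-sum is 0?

0

Compute the nim-sum pairwise:
1 ⊕ 4 = 5
5 ⊕ 19 = 22
22 ⊕ 14 = 24
24 ⊕ 21 = 13
13 ⊕ 13 = 0
The nim-sum is already 0, so every move leaves a nonzero nim-sum — there are no winning moves.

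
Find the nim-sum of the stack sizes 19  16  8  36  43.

4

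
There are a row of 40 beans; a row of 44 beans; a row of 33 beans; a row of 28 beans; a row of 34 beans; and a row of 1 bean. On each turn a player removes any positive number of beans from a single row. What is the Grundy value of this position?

In binary:
  101000  (40)
  101100  (44)
  100001  (33)
  011100  (28)
  100010  (34)
  000001  (1)
  ------
  011010  (26)

26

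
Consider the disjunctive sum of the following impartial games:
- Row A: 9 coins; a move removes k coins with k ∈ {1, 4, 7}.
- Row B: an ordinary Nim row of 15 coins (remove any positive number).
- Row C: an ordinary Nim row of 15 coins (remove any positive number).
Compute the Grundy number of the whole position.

1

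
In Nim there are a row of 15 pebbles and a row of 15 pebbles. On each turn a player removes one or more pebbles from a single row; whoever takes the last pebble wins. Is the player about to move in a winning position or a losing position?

Losing position

Compute the nim-sum pairwise:
15 ⊕ 15 = 0
The nim-sum is 0, so this is a P-position: the player to move is in a losing position under optimal play.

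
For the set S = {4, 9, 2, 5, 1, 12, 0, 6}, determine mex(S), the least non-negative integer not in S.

The values 0, 1, 2 are all present; 3 is the first non-negative integer missing from the set.

3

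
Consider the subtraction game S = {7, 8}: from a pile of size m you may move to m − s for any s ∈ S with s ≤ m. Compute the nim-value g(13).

Grundy values for subtraction set {7, 8}:
k:     0  1  2  3  4  5  6  7  8  9 10 11 12 13
g(k):  0  0  0  0  0  0  0  1  1  1  1  1  1  1
So g(13) = 1.

1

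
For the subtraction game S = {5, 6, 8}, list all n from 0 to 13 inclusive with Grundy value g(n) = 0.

Build the Grundy sequence with g(k) = mex{g(k−s) : s ∈ {5, 6, 8}, s ≤ k}:
k:     0  1  2  3  4  5  6  7  8  9 10 11 12 13
g(k):  0  0  0  0  0  1  1  1  1  1  2  2  2  0
The P-positions (g = 0) in 0..13 are 0, 1, 2, 3, 4, 13.

0, 1, 2, 3, 4, 13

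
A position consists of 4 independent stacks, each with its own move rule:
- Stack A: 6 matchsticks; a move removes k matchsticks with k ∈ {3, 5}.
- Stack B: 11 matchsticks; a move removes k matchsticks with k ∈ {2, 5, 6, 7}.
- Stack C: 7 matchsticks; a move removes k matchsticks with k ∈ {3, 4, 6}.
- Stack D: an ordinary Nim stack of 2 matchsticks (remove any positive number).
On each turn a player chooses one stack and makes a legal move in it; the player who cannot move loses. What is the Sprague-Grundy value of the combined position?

Grundy values for stack A (subtraction set {3, 5}):
k:     0  1  2  3  4  5  6
g(k):  0  0  0  1  1  1  2
So g(6) = 2.
For stack B, compute g(0), g(1), … with moves {2, 5, 6, 7}:
g(0) = mex{} = 0
g(1) = mex{} = 0
g(2) = mex{0} = 1
g(3) = mex{0} = 1
g(4) = mex{1} = 0
g(5) = mex{0,1} = 2
g(6) = mex{0} = 1
g(7) = mex{0,1,2} = 3
g(8) = mex{0,1} = 2
g(9) = mex{0,1,3} = 2
g(10) = mex{0,1,2} = 3
g(11) = mex{0,1,2} = 3
So g(11) = 3.
Build the Grundy sequence for stack C with g(k) = mex{g(k−s) : s ∈ {3, 4, 6}, s ≤ k}:
g(0) = mex{} = 0
g(1) = mex{} = 0
g(2) = mex{} = 0
g(3) = mex{0} = 1
g(4) = mex{0} = 1
g(5) = mex{0} = 1
g(6) = mex{0,1} = 2
g(7) = mex{0,1} = 2
So g(7) = 2.
Stack D is a plain Nim stack of size 2, so its Grundy value is 2.
By the Sprague-Grundy theorem, the Grundy value of a sum of independent games is the XOR of the component values.
Combined value = 2 ⊕ 3 ⊕ 2 ⊕ 2 = 1.

1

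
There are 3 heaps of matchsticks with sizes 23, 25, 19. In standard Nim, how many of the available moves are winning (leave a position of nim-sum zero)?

3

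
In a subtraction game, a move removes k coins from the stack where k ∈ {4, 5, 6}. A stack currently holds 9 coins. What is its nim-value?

2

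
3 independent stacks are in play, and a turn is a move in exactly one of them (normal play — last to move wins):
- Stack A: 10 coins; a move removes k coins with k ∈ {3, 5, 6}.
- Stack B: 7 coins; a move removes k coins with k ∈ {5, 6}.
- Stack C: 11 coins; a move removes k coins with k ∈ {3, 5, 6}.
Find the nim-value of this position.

For stack A, compute g(0), g(1), … with moves {3, 5, 6}:
g(0) = mex{} = 0
g(1) = mex{} = 0
g(2) = mex{} = 0
g(3) = mex{0} = 1
g(4) = mex{0} = 1
g(5) = mex{0} = 1
g(6) = mex{0,1} = 2
g(7) = mex{0,1} = 2
g(8) = mex{0,1} = 2
g(9) = mex{1,2} = 0
g(10) = mex{1,2} = 0
So g(10) = 0.
Grundy values for stack B (subtraction set {5, 6}):
k:     0  1  2  3  4  5  6  7
g(k):  0  0  0  0  0  1  1  1
So g(7) = 1.
Grundy values for stack C (subtraction set {3, 5, 6}):
k:     0  1  2  3  4  5  6  7  8  9 10 11
g(k):  0  0  0  1  1  1  2  2  2  0  0  0
So g(11) = 0.
By the Sprague-Grundy theorem, the Grundy value of a sum of independent games is the XOR of the component values.
Combined value = 0 ⊕ 1 ⊕ 0 = 1.

1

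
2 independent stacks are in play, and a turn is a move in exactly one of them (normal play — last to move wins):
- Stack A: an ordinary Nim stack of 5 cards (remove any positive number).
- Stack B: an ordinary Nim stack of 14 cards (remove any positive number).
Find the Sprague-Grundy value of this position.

Stack A is a plain Nim stack of size 5, so its Grundy value is 5.
Stack B is a plain Nim stack of size 14, so its Grundy value is 14.
The value of a disjunctive sum is the nim-sum of the parts.
Combined value = 5 ⊕ 14 = 11.

11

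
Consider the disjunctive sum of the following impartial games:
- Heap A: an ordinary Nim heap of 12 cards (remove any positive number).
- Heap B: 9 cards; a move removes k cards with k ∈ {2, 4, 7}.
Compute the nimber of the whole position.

Heap A is a plain Nim heap of size 12, so its Grundy value is 12.
Grundy values for heap B (subtraction set {2, 4, 7}):
k:     0  1  2  3  4  5  6  7  8  9
g(k):  0  0  1  1  2  2  0  3  1  0
So g(9) = 0.
The value of a disjunctive sum is the nim-sum of the parts.
Combined value = 12 ⊕ 0 = 12.

12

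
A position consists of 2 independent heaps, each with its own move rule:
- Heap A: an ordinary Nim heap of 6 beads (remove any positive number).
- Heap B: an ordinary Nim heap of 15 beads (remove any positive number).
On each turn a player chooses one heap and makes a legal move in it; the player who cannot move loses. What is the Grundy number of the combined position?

Heap A is a plain Nim heap of size 6, so its Grundy value is 6.
Heap B is a plain Nim heap of size 15, so its Grundy value is 15.
The value of a disjunctive sum is the nim-sum of the parts.
Combined value = 6 XOR 15 = 9.

9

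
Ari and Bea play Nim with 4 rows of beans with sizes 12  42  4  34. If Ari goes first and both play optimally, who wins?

Bea wins

Bitwise XOR of the heap sizes:
  001100  (12)
  101010  (42)
  000100  (4)
  100010  (34)
  ------
  000000  (0)
The nim-sum is 0, so this is a P-position: the player to move is in a losing position under optimal play; Ari is about to move from it and so loses — Bea wins.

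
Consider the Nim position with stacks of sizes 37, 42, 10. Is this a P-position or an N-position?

Compute the nim-sum pairwise:
37 XOR 42 = 15
15 XOR 10 = 5
The nim-sum is 5 ≠ 0, so this is an N-position: the player to move can win.

N-position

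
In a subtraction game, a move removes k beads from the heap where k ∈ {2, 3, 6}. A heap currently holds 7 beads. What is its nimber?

Build the Grundy sequence with g(k) = mex{g(k−s) : s ∈ {2, 3, 6}, s ≤ k}:
k:     0  1  2  3  4  5  6  7
g(k):  0  0  1  1  2  0  3  1
So g(7) = 1.

1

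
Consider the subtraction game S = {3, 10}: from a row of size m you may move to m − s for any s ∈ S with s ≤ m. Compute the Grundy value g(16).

1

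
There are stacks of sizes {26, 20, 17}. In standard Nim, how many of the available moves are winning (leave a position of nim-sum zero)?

3

Bitwise XOR of the heap sizes:
  11010  (26)
  10100  (20)
  10001  (17)
  -----
  11111  (31)
The overall nim-sum is X = 31. A stack of size p has a winning move iff p XOR X < p (reduce it to p XOR X).
  26: 26 XOR 31 = 5 < 26 — winning move (to 5).
  20: 20 XOR 31 = 11 < 20 — winning move (to 11).
  17: 17 XOR 31 = 14 < 17 — winning move (to 14).
That gives 3 winning moves.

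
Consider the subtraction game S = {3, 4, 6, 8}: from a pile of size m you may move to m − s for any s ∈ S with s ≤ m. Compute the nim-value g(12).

0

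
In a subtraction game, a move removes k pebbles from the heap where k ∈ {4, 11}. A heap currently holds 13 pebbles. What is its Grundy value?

Grundy values for subtraction set {4, 11}:
k:     0  1  2  3  4  5  6  7  8  9 10 11 12 13
g(k):  0  0  0  0  1  1  1  1  0  0  0  2  1  1
So g(13) = 1.

1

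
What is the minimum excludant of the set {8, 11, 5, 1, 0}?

The values 0, 1 are all present; 2 is the first non-negative integer missing from the set.

2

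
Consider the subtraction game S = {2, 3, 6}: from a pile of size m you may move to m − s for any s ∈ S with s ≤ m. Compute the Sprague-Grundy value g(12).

Grundy values for subtraction set {2, 3, 6}:
k:     0  1  2  3  4  5  6  7  8  9 10 11 12
g(k):  0  0  1  1  2  0  3  1  2  0  0  1  1
So g(12) = 1.

1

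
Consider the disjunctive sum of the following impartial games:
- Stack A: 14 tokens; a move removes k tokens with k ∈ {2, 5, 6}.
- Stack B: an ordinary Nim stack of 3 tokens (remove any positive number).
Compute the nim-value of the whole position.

2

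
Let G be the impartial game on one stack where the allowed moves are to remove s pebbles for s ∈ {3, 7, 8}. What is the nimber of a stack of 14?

1

Compute g(0), g(1), … for moves {3, 7, 8}:
g(0) = mex{} = 0
g(1) = mex{} = 0
g(2) = mex{} = 0
g(3) = mex{0} = 1
g(4) = mex{0} = 1
g(5) = mex{0} = 1
g(6) = mex{1} = 0
g(7) = mex{0,1} = 2
g(8) = mex{0,1} = 2
g(9) = mex{0} = 1
g(10) = mex{0,1,2} = 3
g(11) = mex{1,2} = 0
g(12) = mex{1} = 0
g(13) = mex{0,1,3} = 2
g(14) = mex{0,2} = 1
So g(14) = 1.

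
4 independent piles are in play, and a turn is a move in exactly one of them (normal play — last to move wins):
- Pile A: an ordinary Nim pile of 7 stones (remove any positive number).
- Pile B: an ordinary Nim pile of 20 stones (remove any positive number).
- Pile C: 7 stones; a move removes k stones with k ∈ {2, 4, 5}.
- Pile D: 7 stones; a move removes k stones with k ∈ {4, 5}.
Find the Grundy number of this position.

Pile A is a plain Nim pile of size 7, so its Grundy value is 7.
Pile B is a plain Nim pile of size 20, so its Grundy value is 20.
Grundy values for pile C (subtraction set {2, 4, 5}):
k:     0  1  2  3  4  5  6  7
g(k):  0  0  1  1  2  2  3  0
So g(7) = 0.
Build the Grundy sequence for pile D with g(k) = mex{g(k−s) : s ∈ {4, 5}, s ≤ k}:
g(0) = mex{} = 0
g(1) = mex{} = 0
g(2) = mex{} = 0
g(3) = mex{} = 0
g(4) = mex{0} = 1
g(5) = mex{0} = 1
g(6) = mex{0} = 1
g(7) = mex{0} = 1
So g(7) = 1.
The value of a disjunctive sum is the nim-sum of the parts.
Combined value = 7 XOR 20 XOR 0 XOR 1 = 18.

18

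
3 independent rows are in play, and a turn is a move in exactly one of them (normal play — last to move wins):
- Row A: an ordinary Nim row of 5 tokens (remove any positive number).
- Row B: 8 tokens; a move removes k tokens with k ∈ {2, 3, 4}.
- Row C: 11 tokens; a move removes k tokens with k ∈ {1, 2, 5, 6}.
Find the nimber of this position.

5

Row A is a plain Nim row of size 5, so its Grundy value is 5.
Build the Grundy sequence for row B with g(k) = mex{g(k−s) : s ∈ {2, 3, 4}, s ≤ k}:
g(0) = mex{} = 0
g(1) = mex{} = 0
g(2) = mex{0} = 1
g(3) = mex{0} = 1
g(4) = mex{0,1} = 2
g(5) = mex{0,1} = 2
g(6) = mex{1,2} = 0
g(7) = mex{1,2} = 0
g(8) = mex{0,2} = 1
So g(8) = 1.
Grundy values for row C (subtraction set {1, 2, 5, 6}):
g(0) = mex{} = 0
g(1) = mex{0} = 1
g(2) = mex{0,1} = 2
g(3) = mex{1,2} = 0
g(4) = mex{0,2} = 1
g(5) = mex{0,1} = 2
g(6) = mex{0,1,2} = 3
g(7) = mex{1,2,3} = 0
g(8) = mex{0,2,3} = 1
g(9) = mex{0,1} = 2
g(10) = mex{1,2} = 0
g(11) = mex{0,2,3} = 1
So g(11) = 1.
By the Sprague-Grundy theorem, the Grundy value of a sum of independent games is the XOR of the component values.
Combined value = 5 ⊕ 1 ⊕ 1 = 5.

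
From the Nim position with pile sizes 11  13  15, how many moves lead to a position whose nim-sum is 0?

3

Nim-sum: 11 ⊕ 13 ⊕ 15 = 9.
The overall nim-sum is X = 9. A pile of size p has a winning move iff p XOR X < p (reduce it to p XOR X).
  11: 11 XOR 9 = 2 < 11 — winning move (to 2).
  13: 13 XOR 9 = 4 < 13 — winning move (to 4).
  15: 15 XOR 9 = 6 < 15 — winning move (to 6).
That gives 3 winning moves.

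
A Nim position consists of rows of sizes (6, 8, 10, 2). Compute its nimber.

6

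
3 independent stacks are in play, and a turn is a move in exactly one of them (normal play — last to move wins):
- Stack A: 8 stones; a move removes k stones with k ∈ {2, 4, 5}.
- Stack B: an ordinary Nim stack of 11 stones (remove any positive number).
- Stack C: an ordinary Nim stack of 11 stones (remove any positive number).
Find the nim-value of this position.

0

Build the Grundy sequence for stack A with g(k) = mex{g(k−s) : s ∈ {2, 4, 5}, s ≤ k}:
k:     0  1  2  3  4  5  6  7  8
g(k):  0  0  1  1  2  2  3  0  0
So g(8) = 0.
Stack B is a plain Nim stack of size 11, so its Grundy value is 11.
Stack C is a plain Nim stack of size 11, so its Grundy value is 11.
By the Sprague-Grundy theorem, the Grundy value of a sum of independent games is the XOR of the component values.
Combined value = 0 XOR 11 XOR 11 = 0.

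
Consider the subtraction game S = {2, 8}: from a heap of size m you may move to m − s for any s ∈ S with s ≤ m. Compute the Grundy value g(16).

1

Compute g(0), g(1), … for moves {2, 8}:
k:     0  1  2  3  4  5  6  7  8  9 10 11 12 13 14 15 16
g(k):  0  0  1  1  0  0  1  1  2  2  0  0  1  1  0  0  1
So g(16) = 1.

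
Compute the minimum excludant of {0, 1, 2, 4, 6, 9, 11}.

The values 0, 1, 2 are all present; 3 is the first non-negative integer missing from the set.

3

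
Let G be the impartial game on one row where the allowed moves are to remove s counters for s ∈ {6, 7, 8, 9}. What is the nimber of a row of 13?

Grundy values for subtraction set {6, 7, 8, 9}:
g(0) = mex{} = 0
g(1) = mex{} = 0
g(2) = mex{} = 0
g(3) = mex{} = 0
g(4) = mex{} = 0
g(5) = mex{} = 0
g(6) = mex{0} = 1
g(7) = mex{0} = 1
g(8) = mex{0} = 1
g(9) = mex{0} = 1
g(10) = mex{0} = 1
g(11) = mex{0} = 1
g(12) = mex{0,1} = 2
g(13) = mex{0,1} = 2
So g(13) = 2.

2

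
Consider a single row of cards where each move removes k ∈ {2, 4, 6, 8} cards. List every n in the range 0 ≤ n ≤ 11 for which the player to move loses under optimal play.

0, 1, 10, 11

Grundy values for subtraction set {2, 4, 6, 8}:
g(0) = mex{} = 0
g(1) = mex{} = 0
g(2) = mex{0} = 1
g(3) = mex{0} = 1
g(4) = mex{0,1} = 2
g(5) = mex{0,1} = 2
g(6) = mex{0,1,2} = 3
g(7) = mex{0,1,2} = 3
g(8) = mex{0,1,2,3} = 4
g(9) = mex{0,1,2,3} = 4
g(10) = mex{1,2,3,4} = 0
g(11) = mex{1,2,3,4} = 0
The P-positions (g = 0) in 0..11 are 0, 1, 10, 11.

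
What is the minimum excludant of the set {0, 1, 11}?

The values 0, 1 are all present; 2 is the first non-negative integer missing from the set.

2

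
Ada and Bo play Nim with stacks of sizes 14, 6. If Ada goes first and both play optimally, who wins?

Ada wins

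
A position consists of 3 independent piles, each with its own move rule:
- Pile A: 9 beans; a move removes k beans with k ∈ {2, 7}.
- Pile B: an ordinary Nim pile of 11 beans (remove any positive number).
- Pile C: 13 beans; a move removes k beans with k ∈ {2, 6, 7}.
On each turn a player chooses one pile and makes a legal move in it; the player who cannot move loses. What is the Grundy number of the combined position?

11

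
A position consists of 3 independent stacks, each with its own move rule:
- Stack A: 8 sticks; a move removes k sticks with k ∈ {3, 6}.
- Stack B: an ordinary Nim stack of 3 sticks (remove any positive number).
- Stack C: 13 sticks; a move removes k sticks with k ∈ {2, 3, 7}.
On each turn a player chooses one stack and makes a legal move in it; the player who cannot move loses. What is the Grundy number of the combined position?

0

For stack A, compute g(0), g(1), … with moves {3, 6}:
g(0) = mex{} = 0
g(1) = mex{} = 0
g(2) = mex{} = 0
g(3) = mex{0} = 1
g(4) = mex{0} = 1
g(5) = mex{0} = 1
g(6) = mex{0,1} = 2
g(7) = mex{0,1} = 2
g(8) = mex{0,1} = 2
So g(8) = 2.
Stack B is a plain Nim stack of size 3, so its Grundy value is 3.
Grundy values for stack C (subtraction set {2, 3, 7}):
k:     0  1  2  3  4  5  6  7  8  9 10 11 12 13
g(k):  0  0  1  1  2  0  0  1  1  2  0  0  1  1
So g(13) = 1.
The value of a disjunctive sum is the nim-sum of the parts.
Combined value = 2 XOR 3 XOR 1 = 0.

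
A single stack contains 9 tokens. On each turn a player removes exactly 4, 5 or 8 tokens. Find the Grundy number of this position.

Grundy values for subtraction set {4, 5, 8}:
k:     0  1  2  3  4  5  6  7  8  9
g(k):  0  0  0  0  1  1  1  1  2  2
So g(9) = 2.

2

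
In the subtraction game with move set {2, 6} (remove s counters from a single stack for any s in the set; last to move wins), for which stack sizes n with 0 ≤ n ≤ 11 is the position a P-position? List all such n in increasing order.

0, 1, 4, 5, 8, 9

Build the Grundy sequence with g(k) = mex{g(k−s) : s ∈ {2, 6}, s ≤ k}:
g(0) = mex{} = 0
g(1) = mex{} = 0
g(2) = mex{0} = 1
g(3) = mex{0} = 1
g(4) = mex{1} = 0
g(5) = mex{1} = 0
g(6) = mex{0} = 1
g(7) = mex{0} = 1
g(8) = mex{1} = 0
g(9) = mex{1} = 0
g(10) = mex{0} = 1
g(11) = mex{0} = 1
The P-positions (g = 0) in 0..11 are 0, 1, 4, 5, 8, 9.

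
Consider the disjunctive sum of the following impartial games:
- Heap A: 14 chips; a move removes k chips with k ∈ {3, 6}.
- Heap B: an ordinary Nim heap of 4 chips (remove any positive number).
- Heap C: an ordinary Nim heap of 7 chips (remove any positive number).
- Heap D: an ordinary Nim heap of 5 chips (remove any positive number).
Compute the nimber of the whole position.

Build the Grundy sequence for heap A with g(k) = mex{g(k−s) : s ∈ {3, 6}, s ≤ k}:
g(0) = mex{} = 0
g(1) = mex{} = 0
g(2) = mex{} = 0
g(3) = mex{0} = 1
g(4) = mex{0} = 1
g(5) = mex{0} = 1
g(6) = mex{0,1} = 2
g(7) = mex{0,1} = 2
g(8) = mex{0,1} = 2
g(9) = mex{1,2} = 0
g(10) = mex{1,2} = 0
g(11) = mex{1,2} = 0
g(12) = mex{0,2} = 1
g(13) = mex{0,2} = 1
g(14) = mex{0,2} = 1
So g(14) = 1.
Heap B is a plain Nim heap of size 4, so its Grundy value is 4.
Heap C is a plain Nim heap of size 7, so its Grundy value is 7.
Heap D is a plain Nim heap of size 5, so its Grundy value is 5.
The value of a disjunctive sum is the nim-sum of the parts.
Combined value = 1 ⊕ 4 ⊕ 7 ⊕ 5 = 7.

7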